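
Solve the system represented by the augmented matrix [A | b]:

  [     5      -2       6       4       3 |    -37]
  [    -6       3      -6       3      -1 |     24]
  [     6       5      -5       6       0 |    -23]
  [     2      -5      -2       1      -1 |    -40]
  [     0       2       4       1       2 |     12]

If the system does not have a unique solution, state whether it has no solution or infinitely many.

x_1 = -4, x_2 = 5, x_3 = 0, x_4 = -4, x_5 = 3

Row-reduce the augmented matrix:
R1 ← R1 / (5).
R2 ← R2 + 6·R1.
R3 ← R3 − 6·R1.
R4 ← R4 − 2·R1.
R2 ← R2 / (3/5).
R1 ← R1 + 2/5·R2.
R3 ← R3 − 37/5·R2.
R4 ← R4 + 21/5·R2.
R5 ← R5 − 2·R2.
R3 ← R3 / (-27).
R1 ← R1 − 2·R3.
R2 ← R2 − 2·R3.
R4 ← R4 − 4·R3.
R4 ← R4 / (1078/27).
R1 ← R1 + 28/27·R4.
R2 ← R2 − 161/27·R4.
R3 ← R3 − 95/27·R4.
R5 ← R5 + 25·R4.
R5 ← R5 / (10/231).
R1 ← R1 + 1/33·R5.
R2 ← R2 − 1/11·R5.
R3 ← R3 − 29/77·R5.
R4 ← R4 − 62/231·R5.
Reading off the reduced rows gives x_1 = -4, x_2 = 5, x_3 = 0, x_4 = -4, x_5 = 3.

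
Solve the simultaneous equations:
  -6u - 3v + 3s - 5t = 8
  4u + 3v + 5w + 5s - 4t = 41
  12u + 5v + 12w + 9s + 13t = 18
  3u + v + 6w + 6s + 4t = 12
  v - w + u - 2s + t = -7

no solution

Row-reduce:
R1 ← R1 / (-6).
R2 ← R2 − 4·R1.
R3 ← R3 − 12·R1.
R4 ← R4 − 3·R1.
R5 ← R5 − 1·R1.
R1 ← R1 − 1/2·R2.
R3 ← R3 + 1·R2.
R4 ← R4 + 1/2·R2.
R5 ← R5 − 1/2·R2.
R3 ← R3 / (17).
R1 ← R1 + 5/2·R3.
R2 ← R2 − 5·R3.
R4 ← R4 − 17/2·R3.
R5 ← R5 + 7/2·R3.
Swap R4 and R5.
R4 ← R4 / (-8/17).
R1 ← R1 + 13/17·R4.
R2 ← R2 − 9/17·R4.
R3 ← R3 − 22/17·R4.
Row 5 reduces to 0 = -1, a contradiction. The system is inconsistent.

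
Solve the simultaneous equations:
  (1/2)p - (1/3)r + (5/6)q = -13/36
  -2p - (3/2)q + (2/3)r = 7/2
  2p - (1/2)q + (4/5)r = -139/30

p = -5/2, q = 5/3, r = 3/2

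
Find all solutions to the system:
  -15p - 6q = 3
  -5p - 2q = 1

Row-reduce:
R1 ← R1 / (-15).
R2 ← R2 + 5·R1.
Rank is 1 with 2 unknowns, leaving q free.

infinitely many solutions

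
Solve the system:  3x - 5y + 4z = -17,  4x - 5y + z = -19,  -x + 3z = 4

no solution

Row-reduce:
R1 ← R1 / (3).
R2 ← R2 − 4·R1.
R3 ← R3 + 1·R1.
R2 ← R2 / (5/3).
R1 ← R1 + 5/3·R2.
R3 ← R3 + 5/3·R2.
Row 3 reduces to 0 = 2, a contradiction. The system is inconsistent.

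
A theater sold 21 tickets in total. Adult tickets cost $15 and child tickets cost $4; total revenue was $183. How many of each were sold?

Let a = adult tickets, c = child tickets.
  a + c = 21
  15a + 4c = 183
Row-reduce the augmented matrix:
R2 ← R2 − 15·R1.
R2 ← R2 / (-11).
R1 ← R1 − 1·R2.
Reading off the reduced rows gives a = 9, c = 12.

adult tickets: 9, child tickets: 12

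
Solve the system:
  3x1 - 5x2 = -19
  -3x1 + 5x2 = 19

infinitely many solutions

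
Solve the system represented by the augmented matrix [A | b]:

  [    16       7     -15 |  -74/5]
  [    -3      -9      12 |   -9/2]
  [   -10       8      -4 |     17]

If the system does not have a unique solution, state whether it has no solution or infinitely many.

x_1 = -5/2, x_2 = -12/5, x_3 = -14/5

Row-reduce the augmented matrix:
R1 ← R1 / (16).
R2 ← R2 + 3·R1.
R3 ← R3 + 10·R1.
R2 ← R2 / (-123/16).
R1 ← R1 − 7/16·R2.
R3 ← R3 − 99/8·R2.
R3 ← R3 / (58/41).
R1 ← R1 + 17/41·R3.
R2 ← R2 + 49/41·R3.
Reading off the reduced rows gives x_1 = -5/2, x_2 = -12/5, x_3 = -14/5.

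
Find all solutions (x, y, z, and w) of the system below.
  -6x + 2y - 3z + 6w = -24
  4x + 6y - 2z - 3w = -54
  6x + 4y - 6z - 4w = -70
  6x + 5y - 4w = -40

x = -3, y = -6, z = 6, w = -2

Row-reduce the augmented matrix:
R1 ← R1 / (-6).
R2 ← R2 − 4·R1.
R3 ← R3 − 6·R1.
R4 ← R4 − 6·R1.
R2 ← R2 / (22/3).
R1 ← R1 + 1/3·R2.
R3 ← R3 − 6·R2.
R4 ← R4 − 7·R2.
R3 ← R3 / (-63/11).
R1 ← R1 − 7/22·R3.
R2 ← R2 + 6/11·R3.
R4 ← R4 − 9/11·R3.
R4 ← R4 / (17/14).
R1 ← R1 + 8/9·R4.
R2 ← R2 − 1/42·R4.
R3 ← R3 + 13/63·R4.
Reading off the reduced rows gives x = -3, y = -6, z = 6, w = -2.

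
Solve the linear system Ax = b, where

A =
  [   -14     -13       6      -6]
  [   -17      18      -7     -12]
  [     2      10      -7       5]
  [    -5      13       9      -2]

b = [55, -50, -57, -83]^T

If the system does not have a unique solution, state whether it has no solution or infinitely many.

Row-reduce the augmented matrix:
R1 ← R1 / (-14).
R2 ← R2 + 17·R1.
R3 ← R3 − 2·R1.
R4 ← R4 + 5·R1.
R2 ← R2 / (473/14).
R1 ← R1 − 13/14·R2.
R3 ← R3 − 57/7·R2.
R4 ← R4 − 247/14·R2.
R3 ← R3 / (-1277/473).
R1 ← R1 + 17/473·R3.
R2 ← R2 + 200/473·R3.
R4 ← R4 − 6772/473·R3.
R4 ← R4 / (39076/1277).
R1 ← R1 − 623/1277·R4.
R2 ← R2 + 1234/1277·R4.
R3 ← R3 + 2497/1277·R4.
Reading off the reduced rows gives x_1 = 2, x_2 = -5, x_3 = -2, x_4 = -5.

x_1 = 2, x_2 = -5, x_3 = -2, x_4 = -5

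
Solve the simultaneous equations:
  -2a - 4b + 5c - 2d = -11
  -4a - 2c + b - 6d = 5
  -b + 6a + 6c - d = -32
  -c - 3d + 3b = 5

a = -5, b = 5, c = 1, d = 3

Row-reduce the augmented matrix:
R1 ← R1 / (-2).
R2 ← R2 + 4·R1.
R3 ← R3 − 6·R1.
R2 ← R2 / (9).
R1 ← R1 − 2·R2.
R3 ← R3 + 13·R2.
R4 ← R4 − 3·R2.
R3 ← R3 / (11/3).
R1 ← R1 − 1/6·R3.
R2 ← R2 + 4/3·R3.
R4 ← R4 − 3·R3.
R4 ← R4 / (190/33).
R1 ← R1 − 125/66·R4.
R2 ← R2 + 42/11·R4.
R3 ← R3 + 89/33·R4.
Reading off the reduced rows gives a = -5, b = 5, c = 1, d = 3.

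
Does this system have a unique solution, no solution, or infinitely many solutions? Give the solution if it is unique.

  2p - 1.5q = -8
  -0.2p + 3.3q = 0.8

Row-reduce the augmented matrix:
R1 ← R1 / (2).
R2 ← R2 + 1/5·R1.
R2 ← R2 / (63/20).
R1 ← R1 + 3/4·R2.
Reading off the reduced rows gives p = -4, q = 0.

p = -4, q = 0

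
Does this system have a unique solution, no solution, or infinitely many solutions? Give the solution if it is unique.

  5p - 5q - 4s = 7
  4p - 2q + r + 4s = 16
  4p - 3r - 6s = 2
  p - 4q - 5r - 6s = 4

p = 2, q = -1, r = -2, s = 2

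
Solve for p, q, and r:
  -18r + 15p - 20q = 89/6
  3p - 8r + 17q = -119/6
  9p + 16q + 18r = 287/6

Row-reduce the augmented matrix:
R1 ← R1 / (15).
R2 ← R2 − 3·R1.
R3 ← R3 − 9·R1.
R2 ← R2 / (21).
R1 ← R1 + 4/3·R2.
R3 ← R3 − 28·R2.
R3 ← R3 / (104/3).
R1 ← R1 + 466/315·R3.
R2 ← R2 + 22/105·R3.
Reading off the reduced rows gives p = 5/2, q = -2/3, r = 2.

p = 5/2, q = -2/3, r = 2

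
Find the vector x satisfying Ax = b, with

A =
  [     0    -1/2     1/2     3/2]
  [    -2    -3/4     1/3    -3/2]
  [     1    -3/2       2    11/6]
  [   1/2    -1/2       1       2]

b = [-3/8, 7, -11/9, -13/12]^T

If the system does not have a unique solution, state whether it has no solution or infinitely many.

x_1 = -3, x_2 = 1, x_3 = 9/4, x_4 = -2/3

Row-reduce the augmented matrix:
Swap R1 and R2.
R1 ← R1 / (-2).
R3 ← R3 − 1·R1.
R4 ← R4 − 1/2·R1.
R2 ← R2 / (-1/2).
R1 ← R1 − 3/8·R2.
R3 ← R3 + 15/8·R2.
R4 ← R4 + 11/16·R2.
R3 ← R3 / (7/24).
R1 ← R1 − 5/24·R3.
R2 ← R2 + 1·R3.
R4 ← R4 − 19/48·R3.
R4 ← R4 / (481/84).
R1 ← R1 − 215/42·R4.
R2 ← R2 + 130/7·R4.
R3 ← R3 + 109/7·R4.
Reading off the reduced rows gives x_1 = -3, x_2 = 1, x_3 = 9/4, x_4 = -2/3.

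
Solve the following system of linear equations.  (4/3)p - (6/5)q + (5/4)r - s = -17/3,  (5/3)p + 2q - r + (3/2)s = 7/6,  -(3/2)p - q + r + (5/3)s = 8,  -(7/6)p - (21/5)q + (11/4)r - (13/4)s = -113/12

no solution

Row-reduce:
R1 ← R1 / (4/3).
R2 ← R2 − 5/3·R1.
R3 ← R3 + 3/2·R1.
R4 ← R4 + 7/6·R1.
R2 ← R2 / (7/2).
R1 ← R1 + 9/10·R2.
R3 ← R3 + 47/20·R2.
R4 ← R4 + 21/4·R2.
R3 ← R3 / (24/35).
R1 ← R1 − 39/140·R3.
R2 ← R2 + 41/56·R3.
Row 4 reduces to 0 = -2, a contradiction. The system is inconsistent.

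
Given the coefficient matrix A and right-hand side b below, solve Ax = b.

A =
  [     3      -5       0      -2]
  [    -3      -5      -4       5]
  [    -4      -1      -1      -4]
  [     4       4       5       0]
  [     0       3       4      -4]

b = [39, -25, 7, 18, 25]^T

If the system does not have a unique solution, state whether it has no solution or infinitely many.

x_1 = 2, x_2 = -5, x_3 = 6, x_4 = -4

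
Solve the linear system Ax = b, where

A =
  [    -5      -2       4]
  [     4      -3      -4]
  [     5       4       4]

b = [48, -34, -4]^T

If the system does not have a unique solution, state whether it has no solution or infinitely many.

x_1 = -4, x_2 = -2, x_3 = 6

Row-reduce the augmented matrix:
R1 ← R1 / (-5).
R2 ← R2 − 4·R1.
R3 ← R3 − 5·R1.
R2 ← R2 / (-23/5).
R1 ← R1 − 2/5·R2.
R3 ← R3 − 2·R2.
R3 ← R3 / (176/23).
R1 ← R1 + 20/23·R3.
R2 ← R2 − 4/23·R3.
Reading off the reduced rows gives x_1 = -4, x_2 = -2, x_3 = 6.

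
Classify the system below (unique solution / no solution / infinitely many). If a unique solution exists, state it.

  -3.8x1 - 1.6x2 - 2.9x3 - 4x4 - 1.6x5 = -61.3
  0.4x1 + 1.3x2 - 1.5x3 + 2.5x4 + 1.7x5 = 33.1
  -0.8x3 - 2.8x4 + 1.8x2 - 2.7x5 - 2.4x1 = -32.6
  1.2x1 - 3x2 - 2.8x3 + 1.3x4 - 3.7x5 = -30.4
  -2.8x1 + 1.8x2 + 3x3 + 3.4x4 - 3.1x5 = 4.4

x1 = 4, x2 = 6, x3 = 1, x4 = 6, x5 = 6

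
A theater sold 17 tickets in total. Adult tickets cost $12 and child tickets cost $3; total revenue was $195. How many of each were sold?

Let a = adult tickets, c = child tickets.
  a + c = 17
  12a + 3c = 195
From equation 1: a = 17 − c.
Substitute into equation 2 and solve: c = 1.
Then a = 16.

adult tickets: 16, child tickets: 1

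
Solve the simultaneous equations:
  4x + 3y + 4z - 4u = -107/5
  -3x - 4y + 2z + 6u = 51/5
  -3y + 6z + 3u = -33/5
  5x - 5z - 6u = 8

Row-reduce the augmented matrix:
R1 ← R1 / (4).
R2 ← R2 + 3·R1.
R4 ← R4 − 5·R1.
R2 ← R2 / (-7/4).
R1 ← R1 − 3/4·R2.
R3 ← R3 + 3·R2.
R4 ← R4 + 15/4·R2.
R3 ← R3 / (-18/7).
R1 ← R1 − 22/7·R3.
R2 ← R2 + 20/7·R3.
R4 ← R4 + 145/7·R3.
R4 ← R4 / (59/6).
R1 ← R1 + 7/3·R4.
R2 ← R2 − 2/3·R4.
R3 ← R3 − 5/6·R4.
Reading off the reduced rows gives x = 1, y = -9/5, z = -3, u = 2.

x = 1, y = -9/5, z = -3, u = 2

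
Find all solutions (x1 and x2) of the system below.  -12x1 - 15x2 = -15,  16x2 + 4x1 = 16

x1 = 0, x2 = 1

Row-reduce the augmented matrix:
R1 ← R1 / (-12).
R2 ← R2 − 4·R1.
R2 ← R2 / (11).
R1 ← R1 − 5/4·R2.
Reading off the reduced rows gives x1 = 0, x2 = 1.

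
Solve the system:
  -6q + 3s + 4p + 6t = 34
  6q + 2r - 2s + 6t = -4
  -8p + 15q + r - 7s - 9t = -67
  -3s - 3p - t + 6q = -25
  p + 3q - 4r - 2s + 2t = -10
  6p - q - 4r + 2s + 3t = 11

no solution

Row-reduce:
R1 ← R1 / (4).
R3 ← R3 + 8·R1.
R4 ← R4 + 3·R1.
R5 ← R5 − 1·R1.
R6 ← R6 − 6·R1.
R2 ← R2 / (6).
R1 ← R1 + 3/2·R2.
R3 ← R3 − 3·R2.
R4 ← R4 − 3/2·R2.
R5 ← R5 − 9/2·R2.
R6 ← R6 − 8·R2.
Swap R3 and R4.
R3 ← R3 / (-1/2).
R1 ← R1 − 1/2·R3.
R2 ← R2 − 1/3·R3.
R5 ← R5 + 11/2·R3.
R6 ← R6 + 20/3·R3.
Swap R4 and R5.
R4 ← R4 / (3/2).
R2 ← R2 + 1/2·R4.
R3 ← R3 − 1/2·R4.
R6 ← R6 − 7/2·R4.
Swap R5 and R6.
R5 ← R5 / (20).
R1 ← R1 − 5·R5.
R2 ← R2 + 19/3·R5.
R3 ← R3 − 14/3·R5.
R4 ← R4 + 52/3·R5.
Row 6 reduces to 0 = 3, a contradiction. The system is inconsistent.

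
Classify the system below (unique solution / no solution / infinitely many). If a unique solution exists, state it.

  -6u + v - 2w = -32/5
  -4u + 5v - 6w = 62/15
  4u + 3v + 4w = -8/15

Row-reduce the augmented matrix:
R1 ← R1 / (-6).
R2 ← R2 + 4·R1.
R3 ← R3 − 4·R1.
R2 ← R2 / (13/3).
R1 ← R1 + 1/6·R2.
R3 ← R3 − 11/3·R2.
R3 ← R3 / (86/13).
R1 ← R1 − 2/13·R3.
R2 ← R2 + 14/13·R3.
Reading off the reduced rows gives u = 5/3, v = 0, w = -9/5.

u = 5/3, v = 0, w = -9/5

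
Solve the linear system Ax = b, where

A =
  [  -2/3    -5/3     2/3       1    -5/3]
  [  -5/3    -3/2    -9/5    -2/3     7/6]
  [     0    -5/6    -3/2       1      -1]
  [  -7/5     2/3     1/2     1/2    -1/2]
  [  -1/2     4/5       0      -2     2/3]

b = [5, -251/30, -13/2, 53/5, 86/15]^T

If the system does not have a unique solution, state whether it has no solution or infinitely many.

x_1 = -4, x_2 = 3, x_3 = 4, x_4 = -2, x_5 = -4

Row-reduce the augmented matrix:
R1 ← R1 / (-2/3).
R2 ← R2 + 5/3·R1.
R4 ← R4 + 7/5·R1.
R5 ← R5 + 1/2·R1.
R2 ← R2 / (8/3).
R1 ← R1 − 5/2·R2.
R3 ← R3 + 5/6·R2.
R4 ← R4 − 25/6·R2.
R5 ← R5 − 41/20·R2.
R3 ← R3 / (-31/12).
R1 ← R1 − 9/4·R3.
R2 ← R2 + 13/10·R3.
R4 ← R4 − 271/60·R3.
R5 ← R5 − 433/200·R3.
R4 ← R4 / (2087/620).
R1 ← R1 − 733/496·R4.
R2 ← R2 + 1479/1240·R4.
R3 ← R3 + 1/248·R4.
R5 ← R5 + 7611/24800·R4.
R5 ← R5 / (-627541/313050).
R1 ← R1 + 187/2087·R5.
R2 ← R2 − 1959/10435·R5.
R3 ← R3 + 549/2087·R5.
R4 ← R4 + 2584/2087·R5.
Reading off the reduced rows gives x_1 = -4, x_2 = 3, x_3 = 4, x_4 = -2, x_5 = -4.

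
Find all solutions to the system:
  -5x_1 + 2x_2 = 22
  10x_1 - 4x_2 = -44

infinitely many solutions

Row-reduce:
R1 ← R1 / (-5).
R2 ← R2 − 10·R1.
Rank is 1 with 2 unknowns, leaving x_2 free.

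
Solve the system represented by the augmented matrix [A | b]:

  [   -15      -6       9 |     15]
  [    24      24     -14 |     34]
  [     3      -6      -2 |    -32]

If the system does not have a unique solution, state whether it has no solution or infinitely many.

Row-reduce:
R1 ← R1 / (-15).
R2 ← R2 − 24·R1.
R3 ← R3 − 3·R1.
R2 ← R2 / (72/5).
R1 ← R1 − 2/5·R2.
R3 ← R3 + 36/5·R2.
Rank is 2 with 3 unknowns, leaving x_3 free.

infinitely many solutions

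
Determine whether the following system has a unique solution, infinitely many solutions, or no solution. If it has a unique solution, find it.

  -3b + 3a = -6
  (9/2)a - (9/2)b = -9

infinitely many solutions

Row-reduce:
R1 ← R1 / (3).
R2 ← R2 − 9/2·R1.
Rank is 1 with 2 unknowns, leaving b free.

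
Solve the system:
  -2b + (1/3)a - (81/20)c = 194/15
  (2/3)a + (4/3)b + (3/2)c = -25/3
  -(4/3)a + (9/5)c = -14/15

no solution

Row-reduce:
R1 ← R1 / (1/3).
R2 ← R2 − 2/3·R1.
R3 ← R3 + 4/3·R1.
R2 ← R2 / (16/3).
R1 ← R1 + 6·R2.
R3 ← R3 + 8·R2.
Row 3 reduces to 0 = -1/2, a contradiction. The system is inconsistent.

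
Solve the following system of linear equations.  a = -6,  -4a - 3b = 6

Row-reduce the augmented matrix:
R2 ← R2 + 4·R1.
R2 ← R2 / (-3).
Reading off the reduced rows gives a = -6, b = 6.

a = -6, b = 6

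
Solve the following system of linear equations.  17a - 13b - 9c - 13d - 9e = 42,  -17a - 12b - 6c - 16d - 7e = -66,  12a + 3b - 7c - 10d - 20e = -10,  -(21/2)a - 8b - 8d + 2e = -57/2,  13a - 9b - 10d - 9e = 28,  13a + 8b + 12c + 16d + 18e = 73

no solution

Row-reduce:
R1 ← R1 / (17).
R2 ← R2 + 17·R1.
R3 ← R3 − 12·R1.
R4 ← R4 + 21/2·R1.
R5 ← R5 − 13·R1.
R6 ← R6 − 13·R1.
R2 ← R2 / (-25).
R1 ← R1 + 13/17·R2.
R3 ← R3 − 207/17·R2.
R4 ← R4 + 545/34·R2.
R5 ← R5 − 16/17·R2.
R6 ← R6 − 305/17·R2.
R3 ← R3 / (-676/85).
R1 ← R1 + 6/85·R3.
R2 ← R2 − 3/5·R3.
R4 ← R4 − 69/17·R3.
R5 ← R5 − 537/85·R3.
R6 ← R6 − 138/17·R3.
R4 ← R4 / (-17117/3380).
R1 ← R1 − 431/1690·R4.
R2 ← R2 − 109/3380·R4.
R3 ← R3 − 6353/3380·R4.
R5 ← R5 + 8805/676·R4.
R6 ← R6 + 17117/1690·R4.
R5 ← R5 / (-302663/34234).
R1 ← R1 + 1084/17117·R5.
R2 ← R2 + 34389/34234·R5.
R3 ← R3 − 38391/34234·R5.
R4 ← R4 − 14338/17117·R5.
Row 6 reduces to 0 = -2, a contradiction. The system is inconsistent.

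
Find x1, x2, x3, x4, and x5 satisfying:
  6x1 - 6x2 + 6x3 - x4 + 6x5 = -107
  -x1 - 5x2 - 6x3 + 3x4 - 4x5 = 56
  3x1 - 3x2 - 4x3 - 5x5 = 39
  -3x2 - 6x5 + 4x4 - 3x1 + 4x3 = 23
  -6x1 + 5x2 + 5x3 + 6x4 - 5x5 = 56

x1 = -1, x2 = 4, x3 = -6, x4 = 5, x5 = -6

Row-reduce the augmented matrix:
R1 ← R1 / (6).
R2 ← R2 + 1·R1.
R3 ← R3 − 3·R1.
R4 ← R4 + 3·R1.
R5 ← R5 + 6·R1.
R2 ← R2 / (-6).
R1 ← R1 + 1·R2.
R4 ← R4 + 6·R2.
R5 ← R5 + 1·R2.
R3 ← R3 / (-7).
R1 ← R1 − 11/6·R3.
R2 ← R2 − 5/6·R3.
R4 ← R4 − 12·R3.
R5 ← R5 − 71/6·R3.
R4 ← R4 / (32/21).
R1 ← R1 + 32/63·R4.
R2 ← R2 + 26/63·R4.
R3 ← R3 + 1/14·R4.
R5 ← R5 − 677/126·R4.
R5 ← R5 / (109/3).
R1 ← R1 + 31/6·R5.
R2 ← R2 + 25/6·R5.
R3 ← R3 − 1/2·R5.
R4 ← R4 + 9·R5.
Reading off the reduced rows gives x1 = -1, x2 = 4, x3 = -6, x4 = 5, x5 = -6.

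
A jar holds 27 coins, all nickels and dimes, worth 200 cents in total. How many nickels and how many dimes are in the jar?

Let n = nickels, d = dimes.
  n + d = 27
  10d + 5n = 200
From equation 1: n = 27 − d.
Substitute into equation 2 and solve: d = 13.
Then n = 14.

nickels: 14, dimes: 13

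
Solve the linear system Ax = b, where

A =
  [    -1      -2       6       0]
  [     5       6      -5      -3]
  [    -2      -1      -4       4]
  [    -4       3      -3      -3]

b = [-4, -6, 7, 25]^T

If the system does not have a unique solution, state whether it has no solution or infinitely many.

x_1 = -4, x_2 = 1, x_3 = -1, x_4 = -1

Row-reduce the augmented matrix:
R1 ← R1 / (-1).
R2 ← R2 − 5·R1.
R3 ← R3 + 2·R1.
R4 ← R4 + 4·R1.
R2 ← R2 / (-4).
R1 ← R1 − 2·R2.
R3 ← R3 − 3·R2.
R4 ← R4 − 11·R2.
R3 ← R3 / (11/4).
R1 ← R1 − 13/2·R3.
R2 ← R2 + 25/4·R3.
R4 ← R4 − 167/4·R3.
R4 ← R4 / (-416/11).
R1 ← R1 + 62/11·R4.
R2 ← R2 − 52/11·R4.
R3 ← R3 − 7/11·R4.
Reading off the reduced rows gives x_1 = -4, x_2 = 1, x_3 = -1, x_4 = -1.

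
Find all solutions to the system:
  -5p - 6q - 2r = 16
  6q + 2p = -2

infinitely many solutions

Row-reduce:
R1 ← R1 / (-5).
R2 ← R2 − 2·R1.
R2 ← R2 / (18/5).
R1 ← R1 − 6/5·R2.
Rank is 2 with 3 unknowns, leaving r free.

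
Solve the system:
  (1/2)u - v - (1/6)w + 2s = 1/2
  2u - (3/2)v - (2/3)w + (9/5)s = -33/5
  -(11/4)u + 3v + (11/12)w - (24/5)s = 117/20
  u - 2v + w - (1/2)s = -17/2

infinitely many solutions

Row-reduce:
R1 ← R1 / (1/2).
R2 ← R2 − 2·R1.
R3 ← R3 + 11/4·R1.
R4 ← R4 − 1·R1.
R2 ← R2 / (5/2).
R1 ← R1 + 2·R2.
R3 ← R3 + 5/2·R2.
Swap R3 and R4.
R3 ← R3 / (4/3).
R1 ← R1 + 1/3·R3.
Rank is 3 with 4 unknowns, leaving s free.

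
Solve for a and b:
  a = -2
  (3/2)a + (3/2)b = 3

Row-reduce the augmented matrix:
R2 ← R2 − 3/2·R1.
R2 ← R2 / (3/2).
Reading off the reduced rows gives a = -2, b = 4.

a = -2, b = 4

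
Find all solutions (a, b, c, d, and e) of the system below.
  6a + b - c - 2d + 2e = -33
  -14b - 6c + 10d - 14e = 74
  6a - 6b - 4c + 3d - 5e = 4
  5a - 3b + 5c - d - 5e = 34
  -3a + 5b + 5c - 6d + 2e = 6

Row-reduce:
R1 ← R1 / (6).
R3 ← R3 − 6·R1.
R4 ← R4 − 5·R1.
R5 ← R5 + 3·R1.
R2 ← R2 / (-14).
R1 ← R1 − 1/6·R2.
R3 ← R3 + 7·R2.
R4 ← R4 + 23/6·R2.
R5 ← R5 − 11/2·R2.
Swap R3 and R4.
R3 ← R3 / (157/21).
R1 ← R1 + 5/21·R3.
R2 ← R2 − 3/7·R3.
R5 ← R5 − 15/7·R3.
Swap R4 and R5.
R4 ← R4 / (-389/157).
R1 ← R1 + 44/157·R4.
R2 ← R2 + 187/314·R4.
R3 ← R3 + 87/314·R4.
Rank is 4 with 5 unknowns, leaving e free.

infinitely many solutions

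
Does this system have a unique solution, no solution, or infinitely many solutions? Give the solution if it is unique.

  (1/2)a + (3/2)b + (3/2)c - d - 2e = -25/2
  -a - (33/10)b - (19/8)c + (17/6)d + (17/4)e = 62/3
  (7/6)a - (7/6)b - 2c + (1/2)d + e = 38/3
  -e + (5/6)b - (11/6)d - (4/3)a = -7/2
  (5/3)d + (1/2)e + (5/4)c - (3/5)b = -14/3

no solution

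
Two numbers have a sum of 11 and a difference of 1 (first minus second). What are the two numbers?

first number: 6, second number: 5

Let x = first number, y = second number.
  x + y = 11
  x - y = 1
From equation 1: x = 11 − y.
Substitute into equation 2 and solve: y = 5.
Then x = 6.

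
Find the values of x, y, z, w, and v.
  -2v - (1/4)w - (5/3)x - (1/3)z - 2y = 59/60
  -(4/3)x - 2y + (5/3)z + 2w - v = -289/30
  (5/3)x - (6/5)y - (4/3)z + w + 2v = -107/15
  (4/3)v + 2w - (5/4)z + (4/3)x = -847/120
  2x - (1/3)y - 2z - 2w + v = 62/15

x = -2, y = 2, z = -3/2, w = -3, v = -1/5

Row-reduce the augmented matrix:
R1 ← R1 / (-5/3).
R2 ← R2 + 4/3·R1.
R3 ← R3 − 5/3·R1.
R4 ← R4 − 4/3·R1.
R5 ← R5 − 2·R1.
R2 ← R2 / (-2/5).
R1 ← R1 − 6/5·R2.
R3 ← R3 + 16/5·R2.
R4 ← R4 + 8/5·R2.
R5 ← R5 + 41/15·R2.
R3 ← R3 / (-257/15).
R1 ← R1 − 6·R3.
R2 ← R2 + 29/6·R3.
R4 ← R4 + 37/4·R3.
R5 ← R5 + 281/18·R3.
R4 ← R4 / (8623/4112).
R1 ← R1 − 873/1028·R4.
R2 ← R2 + 1535/2056·R4.
R3 ← R3 − 1011/1028·R4.
R5 ← R5 + 12215/6168·R4.
R5 ← R5 / (-185869/155214).
R1 ← R1 − 11637/8623·R5.
R2 ← R2 + 8935/51738·R5.
R3 ← R3 − 2720/8623·R5.
R4 ← R4 + 928/25869·R5.
Reading off the reduced rows gives x = -2, y = 2, z = -3/2, w = -3, v = -1/5.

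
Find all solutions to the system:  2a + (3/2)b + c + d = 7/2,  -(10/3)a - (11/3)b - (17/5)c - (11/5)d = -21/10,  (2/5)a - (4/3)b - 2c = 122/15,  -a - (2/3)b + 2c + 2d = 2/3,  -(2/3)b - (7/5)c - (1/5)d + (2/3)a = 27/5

Row-reduce:
R1 ← R1 / (2).
R2 ← R2 + 10/3·R1.
R3 ← R3 − 2/5·R1.
R4 ← R4 + 1·R1.
R5 ← R5 − 2/3·R1.
R2 ← R2 / (-7/6).
R1 ← R1 − 3/4·R2.
R3 ← R3 + 49/30·R2.
R4 ← R4 − 1/12·R2.
R5 ← R5 + 7/6·R2.
R3 ← R3 / (17/75).
R1 ← R1 + 43/70·R3.
R2 ← R2 − 52/35·R3.
R4 ← R4 − 499/210·R3.
R4 ← R4 / (-389/119).
R1 ← R1 − 195/119·R4.
R2 ← R2 + 372/119·R4.
R3 ← R3 − 41/17·R4.
Row 5 reduces to 0 = 1/2, a contradiction. The system is inconsistent.

no solution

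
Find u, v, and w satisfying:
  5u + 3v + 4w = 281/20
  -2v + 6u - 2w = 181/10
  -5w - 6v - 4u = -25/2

Row-reduce the augmented matrix:
R1 ← R1 / (5).
R2 ← R2 − 6·R1.
R3 ← R3 + 4·R1.
R2 ← R2 / (-28/5).
R1 ← R1 − 3/5·R2.
R3 ← R3 + 18/5·R2.
R3 ← R3 / (18/7).
R1 ← R1 − 1/14·R3.
R2 ← R2 − 17/14·R3.
Reading off the reduced rows gives u = 3, v = 3/4, w = -4/5.

u = 3, v = 3/4, w = -4/5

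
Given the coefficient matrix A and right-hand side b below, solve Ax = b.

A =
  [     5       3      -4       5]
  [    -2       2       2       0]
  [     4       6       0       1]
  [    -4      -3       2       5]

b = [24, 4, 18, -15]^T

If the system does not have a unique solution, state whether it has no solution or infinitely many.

Row-reduce the augmented matrix:
R1 ← R1 / (5).
R2 ← R2 + 2·R1.
R3 ← R3 − 4·R1.
R4 ← R4 + 4·R1.
R2 ← R2 / (16/5).
R1 ← R1 − 3/5·R2.
R3 ← R3 − 18/5·R2.
R4 ← R4 + 3/5·R2.
R3 ← R3 / (11/4).
R1 ← R1 + 7/8·R3.
R2 ← R2 − 1/8·R3.
R4 ← R4 + 9/8·R3.
R4 ← R4 / (159/22).
R1 ← R1 + 23/22·R4.
R2 ← R2 − 19/22·R4.
R3 ← R3 + 21/11·R4.
Reading off the reduced rows gives x_1 = -3, x_2 = 5, x_3 = -6, x_4 = 0.

x_1 = -3, x_2 = 5, x_3 = -6, x_4 = 0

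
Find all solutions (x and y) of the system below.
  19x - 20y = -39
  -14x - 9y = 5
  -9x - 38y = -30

no solution

Row-reduce:
R1 ← R1 / (19).
R2 ← R2 + 14·R1.
R3 ← R3 + 9·R1.
R2 ← R2 / (-451/19).
R1 ← R1 + 20/19·R2.
R3 ← R3 + 902/19·R2.
Row 3 reduces to 0 = -1, a contradiction. The system is inconsistent.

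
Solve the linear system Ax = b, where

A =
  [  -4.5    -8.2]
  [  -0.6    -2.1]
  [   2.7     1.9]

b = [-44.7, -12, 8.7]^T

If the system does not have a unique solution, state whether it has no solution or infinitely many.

Row-reduce the augmented matrix:
R1 ← R1 / (-9/2).
R2 ← R2 + 3/5·R1.
R3 ← R3 − 27/10·R1.
R2 ← R2 / (-151/150).
R1 ← R1 − 82/45·R2.
R3 ← R3 + 151/50·R2.
R3 reduces to 0 = 0, so the extra equation is consistent.
Reading off the reduced rows gives x_1 = -1, x_2 = 6.

x_1 = -1, x_2 = 6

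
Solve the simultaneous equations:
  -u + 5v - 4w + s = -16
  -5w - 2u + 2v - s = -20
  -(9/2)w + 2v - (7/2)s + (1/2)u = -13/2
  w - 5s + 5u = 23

Row-reduce:
R1 ← R1 / (-1).
R2 ← R2 + 2·R1.
R3 ← R3 − 1/2·R1.
R4 ← R4 − 5·R1.
R2 ← R2 / (-8).
R1 ← R1 + 5·R2.
R3 ← R3 − 9/2·R2.
R4 ← R4 − 25·R2.
R3 ← R3 / (-77/16).
R1 ← R1 − 17/8·R3.
R2 ← R2 + 3/8·R3.
R4 ← R4 + 77/8·R3.
Row 4 reduces to 0 = -4, a contradiction. The system is inconsistent.

no solution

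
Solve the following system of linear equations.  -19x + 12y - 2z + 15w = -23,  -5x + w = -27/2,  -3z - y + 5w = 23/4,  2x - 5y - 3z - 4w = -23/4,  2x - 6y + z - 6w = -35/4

x = 3, y = 1, z = 1/4, w = 3/2

Row-reduce the augmented matrix:
R1 ← R1 / (-19).
R2 ← R2 + 5·R1.
R4 ← R4 − 2·R1.
R5 ← R5 − 2·R1.
R2 ← R2 / (-60/19).
R1 ← R1 + 12/19·R2.
R3 ← R3 + 1·R2.
R4 ← R4 + 71/19·R2.
R5 ← R5 + 90/19·R2.
R3 ← R3 / (-19/6).
R2 ← R2 + 1/6·R3.
R4 ← R4 + 23/6·R3.
R4 ← R4 / (-581/95).
R1 ← R1 + 1/5·R4.
R2 ← R2 − 59/95·R4.
R3 ← R3 + 178/95·R4.
R5 reduces to 0 = 0, so the extra equation is consistent.
Reading off the reduced rows gives x = 3, y = 1, z = 1/4, w = 3/2.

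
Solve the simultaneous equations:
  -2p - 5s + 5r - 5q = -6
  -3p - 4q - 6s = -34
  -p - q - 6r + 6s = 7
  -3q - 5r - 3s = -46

p = -2, q = 1, r = 5, s = 6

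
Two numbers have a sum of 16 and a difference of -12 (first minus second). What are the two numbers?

Let x = first number, y = second number.
  x + y = 16
  x - y = -12
Row-reduce the augmented matrix:
R2 ← R2 − 1·R1.
R2 ← R2 / (-2).
R1 ← R1 − 1·R2.
Reading off the reduced rows gives x = 2, y = 14.

first number: 2, second number: 14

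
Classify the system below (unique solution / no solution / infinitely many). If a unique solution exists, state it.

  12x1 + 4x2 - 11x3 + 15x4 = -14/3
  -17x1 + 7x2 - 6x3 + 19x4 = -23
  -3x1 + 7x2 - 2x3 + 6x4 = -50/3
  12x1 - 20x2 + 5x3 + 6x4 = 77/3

x1 = 0, x2 = -2, x3 = -5/3, x4 = -1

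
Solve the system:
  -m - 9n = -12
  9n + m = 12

infinitely many solutions

Row-reduce:
R1 ← R1 / (-1).
R2 ← R2 − 1·R1.
Rank is 1 with 2 unknowns, leaving n free.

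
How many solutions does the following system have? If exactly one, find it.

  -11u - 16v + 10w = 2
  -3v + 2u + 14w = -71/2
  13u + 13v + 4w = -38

no solution

Row-reduce:
R1 ← R1 / (-11).
R2 ← R2 − 2·R1.
R3 ← R3 − 13·R1.
R2 ← R2 / (-65/11).
R1 ← R1 − 16/11·R2.
R3 ← R3 + 65/11·R2.
Row 3 reduces to 0 = -1/2, a contradiction. The system is inconsistent.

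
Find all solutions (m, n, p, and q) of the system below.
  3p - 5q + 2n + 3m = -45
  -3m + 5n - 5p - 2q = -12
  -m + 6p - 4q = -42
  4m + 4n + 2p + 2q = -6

m = 0, n = -3, p = -3, q = 6

Row-reduce the augmented matrix:
R1 ← R1 / (3).
R2 ← R2 + 3·R1.
R3 ← R3 + 1·R1.
R4 ← R4 − 4·R1.
R2 ← R2 / (7).
R1 ← R1 − 2/3·R2.
R3 ← R3 − 2/3·R2.
R4 ← R4 − 4/3·R2.
R3 ← R3 / (151/21).
R1 ← R1 − 25/21·R3.
R2 ← R2 + 2/7·R3.
R4 ← R4 + 34/21·R3.
R4 ← R4 / (1340/151).
R1 ← R1 + 26/151·R4.
R2 ← R2 + 181/151·R4.
R3 ← R3 + 105/151·R4.
Reading off the reduced rows gives m = 0, n = -3, p = -3, q = 6.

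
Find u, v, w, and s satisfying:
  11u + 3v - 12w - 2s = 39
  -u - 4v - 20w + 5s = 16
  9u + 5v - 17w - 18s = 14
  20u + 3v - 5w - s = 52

u = 2, v = 3, w = -1, s = 2

Row-reduce the augmented matrix:
R1 ← R1 / (11).
R2 ← R2 + 1·R1.
R3 ← R3 − 9·R1.
R4 ← R4 − 20·R1.
R2 ← R2 / (-41/11).
R1 ← R1 − 3/11·R2.
R3 ← R3 − 28/11·R2.
R4 ← R4 + 27/11·R2.
R3 ← R3 / (-885/41).
R1 ← R1 + 108/41·R3.
R2 ← R2 − 232/41·R3.
R4 ← R4 − 1259/41·R3.
R4 ← R4 / (-16934/885).
R1 ← R1 − 521/295·R4.
R2 ← R2 + 4177/885·R4.
R3 ← R3 − 536/885·R4.
Reading off the reduced rows gives u = 2, v = 3, w = -1, s = 2.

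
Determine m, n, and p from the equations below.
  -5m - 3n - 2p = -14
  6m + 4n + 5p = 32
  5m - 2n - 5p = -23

m = 1, n = -1, p = 6

Row-reduce the augmented matrix:
R1 ← R1 / (-5).
R2 ← R2 − 6·R1.
R3 ← R3 − 5·R1.
R2 ← R2 / (2/5).
R1 ← R1 − 3/5·R2.
R3 ← R3 + 5·R2.
R3 ← R3 / (51/2).
R1 ← R1 + 7/2·R3.
R2 ← R2 − 13/2·R3.
Reading off the reduced rows gives m = 1, n = -1, p = 6.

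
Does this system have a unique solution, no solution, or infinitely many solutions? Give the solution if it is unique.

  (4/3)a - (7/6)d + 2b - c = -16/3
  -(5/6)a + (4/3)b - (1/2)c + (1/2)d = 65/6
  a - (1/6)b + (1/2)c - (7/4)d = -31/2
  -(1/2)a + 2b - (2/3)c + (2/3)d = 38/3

Row-reduce the augmented matrix:
R1 ← R1 / (4/3).
R2 ← R2 + 5/6·R1.
R3 ← R3 − 1·R1.
R4 ← R4 + 1/2·R1.
R2 ← R2 / (31/12).
R1 ← R1 − 3/2·R2.
R3 ← R3 + 5/3·R2.
R4 ← R4 − 11/4·R2.
R3 ← R3 / (65/124).
R1 ← R1 + 3/31·R3.
R2 ← R2 + 27/62·R3.
R4 ← R4 − 29/186·R3.
R4 ← R4 / (1819/2340).
R1 ← R1 + 121/130·R4.
R2 ← R2 + 61/65·R4.
R3 ← R3 + 761/390·R4.
Reading off the reduced rows gives a = -4, b = 3, c = -1, d = 6.

a = -4, b = 3, c = -1, d = 6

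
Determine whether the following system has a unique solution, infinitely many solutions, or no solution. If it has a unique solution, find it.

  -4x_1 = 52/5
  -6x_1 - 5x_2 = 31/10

Row-reduce the augmented matrix:
R1 ← R1 / (-4).
R2 ← R2 + 6·R1.
R2 ← R2 / (-5).
Reading off the reduced rows gives x_1 = -13/5, x_2 = 5/2.

x_1 = -13/5, x_2 = 5/2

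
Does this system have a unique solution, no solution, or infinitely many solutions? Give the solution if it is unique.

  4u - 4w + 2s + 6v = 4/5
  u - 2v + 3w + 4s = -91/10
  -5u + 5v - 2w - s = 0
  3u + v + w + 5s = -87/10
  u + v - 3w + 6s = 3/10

u = 0, v = -6/5, w = -5/2, s = -1

Row-reduce the augmented matrix:
R1 ← R1 / (4).
R2 ← R2 − 1·R1.
R3 ← R3 + 5·R1.
R4 ← R4 − 3·R1.
R5 ← R5 − 1·R1.
R2 ← R2 / (-7/2).
R1 ← R1 − 3/2·R2.
R3 ← R3 − 25/2·R2.
R4 ← R4 + 7/2·R2.
R5 ← R5 + 1/2·R2.
R3 ← R3 / (51/7).
R1 ← R1 − 5/7·R3.
R2 ← R2 + 8/7·R3.
R5 ← R5 + 18/7·R3.
Swap R4 and R5.
R4 ← R4 / (169/17).
R1 ← R1 − 32/51·R4.
R2 ← R2 − 61/51·R4.
R3 ← R3 − 98/51·R4.
R5 reduces to 0 = 0, so the extra equation is consistent.
Reading off the reduced rows gives u = 0, v = -6/5, w = -5/2, s = -1.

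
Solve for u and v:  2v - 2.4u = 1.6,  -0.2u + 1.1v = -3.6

Row-reduce the augmented matrix:
R1 ← R1 / (-12/5).
R2 ← R2 + 1/5·R1.
R2 ← R2 / (14/15).
R1 ← R1 + 5/6·R2.
Reading off the reduced rows gives u = -4, v = -4.

u = -4, v = -4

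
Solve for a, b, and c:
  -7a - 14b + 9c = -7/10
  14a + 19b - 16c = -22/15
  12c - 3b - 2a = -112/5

a = -5/2, b = -1/5, c = -7/3

Row-reduce the augmented matrix:
R1 ← R1 / (-7).
R2 ← R2 − 14·R1.
R3 ← R3 + 2·R1.
R2 ← R2 / (-9).
R1 ← R1 − 2·R2.
R3 ← R3 − 1·R2.
R3 ← R3 / (608/63).
R1 ← R1 + 53/63·R3.
R2 ← R2 + 2/9·R3.
Reading off the reduced rows gives a = -5/2, b = -1/5, c = -7/3.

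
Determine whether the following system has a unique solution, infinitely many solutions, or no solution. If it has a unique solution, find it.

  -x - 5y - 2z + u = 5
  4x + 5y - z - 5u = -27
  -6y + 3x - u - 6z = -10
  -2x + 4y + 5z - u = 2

Row-reduce the augmented matrix:
R1 ← R1 / (-1).
R2 ← R2 − 4·R1.
R3 ← R3 − 3·R1.
R4 ← R4 + 2·R1.
R2 ← R2 / (-15).
R1 ← R1 − 5·R2.
R3 ← R3 + 21·R2.
R4 ← R4 − 14·R2.
R3 ← R3 / (3/5).
R1 ← R1 + 1·R3.
R2 ← R2 − 3/5·R3.
R4 ← R4 − 3/5·R3.
R4 ← R4 / (-22/3).
R1 ← R1 − 13/3·R4.
R2 ← R2 + 10/3·R4.
R3 ← R3 − 17/3·R4.
Reading off the reduced rows gives x = 0, y = -1, z = 2, u = 4.

x = 0, y = -1, z = 2, u = 4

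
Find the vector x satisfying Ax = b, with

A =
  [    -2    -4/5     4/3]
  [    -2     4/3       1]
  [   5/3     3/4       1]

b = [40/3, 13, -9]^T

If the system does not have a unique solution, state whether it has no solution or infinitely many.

Row-reduce the augmented matrix:
R1 ← R1 / (-2).
R2 ← R2 + 2·R1.
R3 ← R3 − 5/3·R1.
R2 ← R2 / (32/15).
R1 ← R1 − 2/5·R2.
R3 ← R3 − 1/12·R2.
R3 ← R3 / (2447/1152).
R1 ← R1 + 29/48·R3.
R2 ← R2 + 5/32·R3.
Reading off the reduced rows gives x_1 = -6, x_2 = 0, x_3 = 1.

x_1 = -6, x_2 = 0, x_3 = 1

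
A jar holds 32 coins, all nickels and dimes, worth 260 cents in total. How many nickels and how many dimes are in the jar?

Let n = nickels, d = dimes.
  d + n = 32
  5n + 10d = 260
From equation 1: n = 32 − d.
Substitute into equation 2 and solve: d = 20.
Then n = 12.

nickels: 12, dimes: 20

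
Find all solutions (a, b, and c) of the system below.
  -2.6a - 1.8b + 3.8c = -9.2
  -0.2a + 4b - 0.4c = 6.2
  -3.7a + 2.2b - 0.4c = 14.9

a = -3, b = 1, c = -4

Row-reduce the augmented matrix:
R1 ← R1 / (-13/5).
R2 ← R2 + 1/5·R1.
R3 ← R3 + 37/10·R1.
R2 ← R2 / (269/65).
R1 ← R1 − 9/13·R2.
R3 ← R3 − 619/130·R2.
R3 ← R3 / (-1348/269).
R1 ← R1 + 362/269·R3.
R2 ← R2 + 45/269·R3.
Reading off the reduced rows gives a = -3, b = 1, c = -4.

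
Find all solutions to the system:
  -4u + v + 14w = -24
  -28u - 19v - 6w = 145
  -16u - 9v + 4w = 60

no solution

Row-reduce:
R1 ← R1 / (-4).
R2 ← R2 + 28·R1.
R3 ← R3 + 16·R1.
R2 ← R2 / (-26).
R1 ← R1 + 1/4·R2.
R3 ← R3 + 13·R2.
Row 3 reduces to 0 = -1/2, a contradiction. The system is inconsistent.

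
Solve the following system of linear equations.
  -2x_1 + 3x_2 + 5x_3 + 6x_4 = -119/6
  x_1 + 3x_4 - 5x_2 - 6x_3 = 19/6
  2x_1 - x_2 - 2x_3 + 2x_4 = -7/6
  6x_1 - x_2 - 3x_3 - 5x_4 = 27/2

x_1 = -1/3, x_2 = 1/2, x_3 = -2, x_4 = -2

Row-reduce the augmented matrix:
R1 ← R1 / (-2).
R2 ← R2 − 1·R1.
R3 ← R3 − 2·R1.
R4 ← R4 − 6·R1.
R2 ← R2 / (-7/2).
R1 ← R1 + 3/2·R2.
R3 ← R3 − 2·R2.
R4 ← R4 − 8·R2.
R1 ← R1 + 1·R3.
R2 ← R2 − 1·R3.
R4 ← R4 − 4·R3.
R4 ← R4 / (-19).
R1 ← R1 − 41/7·R4.
R2 ← R2 + 92/7·R4.
R3 ← R3 − 80/7·R4.
Reading off the reduced rows gives x_1 = -1/3, x_2 = 1/2, x_3 = -2, x_4 = -2.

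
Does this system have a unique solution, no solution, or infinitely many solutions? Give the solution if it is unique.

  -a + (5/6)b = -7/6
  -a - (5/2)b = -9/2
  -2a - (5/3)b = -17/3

a = 2, b = 1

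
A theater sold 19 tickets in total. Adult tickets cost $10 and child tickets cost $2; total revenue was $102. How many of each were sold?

adult tickets: 8, child tickets: 11

Let a = adult tickets, c = child tickets.
  c + a = 19
  10a + 2c = 102
Row-reduce the augmented matrix:
R2 ← R2 − 10·R1.
R2 ← R2 / (-8).
R1 ← R1 − 1·R2.
Reading off the reduced rows gives a = 8, c = 11.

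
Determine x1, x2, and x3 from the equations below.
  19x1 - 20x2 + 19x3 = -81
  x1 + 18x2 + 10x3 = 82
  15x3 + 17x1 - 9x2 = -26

x1 = 2, x2 = 5, x3 = -1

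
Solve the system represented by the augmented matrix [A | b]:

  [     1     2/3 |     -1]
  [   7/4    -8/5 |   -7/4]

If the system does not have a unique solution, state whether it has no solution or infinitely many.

x_1 = -1, x_2 = 0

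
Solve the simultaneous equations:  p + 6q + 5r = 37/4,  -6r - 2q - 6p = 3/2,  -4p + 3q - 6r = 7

Row-reduce the augmented matrix:
R2 ← R2 + 6·R1.
R3 ← R3 + 4·R1.
R2 ← R2 / (34).
R1 ← R1 − 6·R2.
R3 ← R3 − 27·R2.
R3 ← R3 / (-86/17).
R1 ← R1 − 13/17·R3.
R2 ← R2 − 12/17·R3.
Reading off the reduced rows gives p = -1, q = 3/2, r = 1/4.

p = -1, q = 3/2, r = 1/4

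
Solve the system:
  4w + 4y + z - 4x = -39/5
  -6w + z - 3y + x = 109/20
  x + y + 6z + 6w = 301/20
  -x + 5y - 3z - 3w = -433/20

Row-reduce the augmented matrix:
R1 ← R1 / (-4).
R2 ← R2 − 1·R1.
R3 ← R3 − 1·R1.
R4 ← R4 + 1·R1.
R2 ← R2 / (-2).
R1 ← R1 + 1·R2.
R3 ← R3 − 2·R2.
R4 ← R4 − 4·R2.
R3 ← R3 / (15/2).
R1 ← R1 + 7/8·R3.
R2 ← R2 + 5/8·R3.
R4 ← R4 + 3/4·R3.
R4 ← R4 / (-69/5).
R1 ← R1 − 26/15·R4.
R2 ← R2 − 8/3·R4.
R3 ← R3 − 4/15·R4.
Reading off the reduced rows gives x = 3/4, y = -5/2, z = 2, w = 4/5.

x = 3/4, y = -5/2, z = 2, w = 4/5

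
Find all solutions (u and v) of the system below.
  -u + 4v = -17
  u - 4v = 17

infinitely many solutions

Row-reduce:
R1 ← R1 / (-1).
R2 ← R2 − 1·R1.
Rank is 1 with 2 unknowns, leaving v free.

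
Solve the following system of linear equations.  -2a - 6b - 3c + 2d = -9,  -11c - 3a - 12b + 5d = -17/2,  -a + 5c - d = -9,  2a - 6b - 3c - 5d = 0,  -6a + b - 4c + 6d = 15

no solution

Row-reduce:
R1 ← R1 / (-2).
R2 ← R2 + 3·R1.
R3 ← R3 + 1·R1.
R4 ← R4 − 2·R1.
R5 ← R5 + 6·R1.
R2 ← R2 / (-3).
R1 ← R1 − 3·R2.
R3 ← R3 − 3·R2.
R4 ← R4 + 12·R2.
R5 ← R5 − 19·R2.
Swap R3 and R4.
R3 ← R3 / (20).
R1 ← R1 + 5·R3.
R2 ← R2 − 13/6·R3.
R5 ← R5 + 217/6·R3.
Swap R4 and R5.
R4 ← R4 / (-289/40).
R1 ← R1 + 7/4·R4.
R2 ← R2 − 21/40·R4.
R3 ← R3 + 11/20·R4.
Row 5 reduces to 0 = 1/2, a contradiction. The system is inconsistent.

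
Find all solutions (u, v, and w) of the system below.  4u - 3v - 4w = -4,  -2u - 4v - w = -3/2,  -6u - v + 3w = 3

no solution

Row-reduce:
R1 ← R1 / (4).
R2 ← R2 + 2·R1.
R3 ← R3 + 6·R1.
R2 ← R2 / (-11/2).
R1 ← R1 + 3/4·R2.
R3 ← R3 + 11/2·R2.
Row 3 reduces to 0 = 1/2, a contradiction. The system is inconsistent.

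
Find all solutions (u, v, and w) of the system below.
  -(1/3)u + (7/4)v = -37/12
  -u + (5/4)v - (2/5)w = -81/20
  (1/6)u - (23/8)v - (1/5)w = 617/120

Row-reduce:
R1 ← R1 / (-1/3).
R2 ← R2 + 1·R1.
R3 ← R3 − 1/6·R1.
R2 ← R2 / (-4).
R1 ← R1 + 21/4·R2.
R3 ← R3 + 2·R2.
Row 3 reduces to 0 = 1, a contradiction. The system is inconsistent.

no solution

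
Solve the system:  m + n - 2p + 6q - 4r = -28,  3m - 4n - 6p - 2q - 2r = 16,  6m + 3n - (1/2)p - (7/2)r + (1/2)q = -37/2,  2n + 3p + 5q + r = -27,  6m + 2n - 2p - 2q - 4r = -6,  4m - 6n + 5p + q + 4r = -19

Row-reduce:
R2 ← R2 − 3·R1.
R3 ← R3 − 6·R1.
R5 ← R5 − 6·R1.
R6 ← R6 − 4·R1.
R2 ← R2 / (-7).
R1 ← R1 − 1·R2.
R3 ← R3 + 3·R2.
R4 ← R4 − 2·R2.
R5 ← R5 + 4·R2.
R6 ← R6 + 10·R2.
R3 ← R3 / (23/2).
R1 ← R1 + 2·R3.
R4 ← R4 − 3·R3.
R5 ← R5 − 10·R3.
R6 ← R6 − 13·R3.
R4 ← R4 / (1016/161).
R1 ← R1 + 248/161·R4.
R2 ← R2 − 20/7·R4.
R3 ← R3 + 377/161·R4.
R5 ← R5 + 508/161·R4.
R6 ← R6 − 5798/161·R4.
Swap R5 and R6.
R5 ← R5 / (-1332/127).
R1 ← R1 − 20/127·R5.
R2 ← R2 + 160/127·R5.
R3 ← R3 − 323/254·R5.
R4 ← R4 + 15/254·R5.
Row 6 reduces to 0 = -1, a contradiction. The system is inconsistent.

no solution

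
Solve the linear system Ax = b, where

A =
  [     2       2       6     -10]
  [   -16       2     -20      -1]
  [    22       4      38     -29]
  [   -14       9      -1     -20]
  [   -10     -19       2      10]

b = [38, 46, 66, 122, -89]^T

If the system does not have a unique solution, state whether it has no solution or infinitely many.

no solution

Row-reduce:
R1 ← R1 / (2).
R2 ← R2 + 16·R1.
R3 ← R3 − 22·R1.
R4 ← R4 + 14·R1.
R5 ← R5 + 10·R1.
R2 ← R2 / (18).
R1 ← R1 − 1·R2.
R3 ← R3 + 18·R2.
R4 ← R4 − 23·R2.
R5 ← R5 + 9·R2.
Swap R3 and R4.
R3 ← R3 / (47/9).
R1 ← R1 − 13/9·R3.
R2 ← R2 − 14/9·R3.
R5 ← R5 − 46·R3.
Swap R4 and R5.
R4 ← R4 / (-18745/94).
R1 ← R1 + 199/47·R4.
R2 ← R2 + 801/94·R4.
R3 ← R3 − 243/94·R4.
Row 5 reduces to 0 = -2, a contradiction. The system is inconsistent.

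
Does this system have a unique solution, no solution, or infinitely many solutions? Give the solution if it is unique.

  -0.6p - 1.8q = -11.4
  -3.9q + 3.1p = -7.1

Row-reduce the augmented matrix:
R1 ← R1 / (-3/5).
R2 ← R2 − 31/10·R1.
R2 ← R2 / (-66/5).
R1 ← R1 − 3·R2.
Reading off the reduced rows gives p = 4, q = 5.

p = 4, q = 5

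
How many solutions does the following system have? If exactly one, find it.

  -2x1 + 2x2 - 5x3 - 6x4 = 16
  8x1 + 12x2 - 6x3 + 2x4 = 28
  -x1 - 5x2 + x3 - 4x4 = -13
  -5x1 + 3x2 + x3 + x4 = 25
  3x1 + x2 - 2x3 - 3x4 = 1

x1 = -2, x2 = 5, x3 = 2, x4 = -2

Row-reduce the augmented matrix:
R1 ← R1 / (-2).
R2 ← R2 − 8·R1.
R3 ← R3 + 1·R1.
R4 ← R4 + 5·R1.
R5 ← R5 − 3·R1.
R2 ← R2 / (20).
R1 ← R1 + 1·R2.
R3 ← R3 + 6·R2.
R4 ← R4 + 2·R2.
R5 ← R5 − 4·R2.
R3 ← R3 / (-43/10).
R1 ← R1 − 6/5·R3.
R2 ← R2 + 13/10·R3.
R4 ← R4 − 109/10·R3.
R5 ← R5 + 43/10·R3.
R4 ← R4 / (-235/43).
R1 ← R1 + 19/86·R4.
R2 ← R2 − 103/86·R4.
R3 ← R3 − 76/43·R4.
R5 reduces to 0 = 0, so the extra equation is consistent.
Reading off the reduced rows gives x1 = -2, x2 = 5, x3 = 2, x4 = -2.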